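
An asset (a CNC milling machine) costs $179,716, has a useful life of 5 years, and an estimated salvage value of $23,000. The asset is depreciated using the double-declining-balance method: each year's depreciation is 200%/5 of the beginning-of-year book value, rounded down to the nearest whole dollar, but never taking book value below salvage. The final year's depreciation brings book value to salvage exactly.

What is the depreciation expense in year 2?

Depreciable base = $179,716 − $23,000 = $156,716.
Year 1: ⌊$179,716 × 200%/5⌋ = $71,886. Book value $107,830.
Year 2: ⌊$107,830 × 200%/5⌋ = $43,132. Book value $64,698.

$43,132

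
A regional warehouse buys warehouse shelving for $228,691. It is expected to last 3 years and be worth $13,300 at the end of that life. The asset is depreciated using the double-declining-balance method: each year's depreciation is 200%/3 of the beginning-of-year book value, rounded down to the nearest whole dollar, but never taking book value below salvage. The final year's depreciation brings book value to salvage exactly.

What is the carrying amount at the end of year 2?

Depreciable base = $228,691 − $13,300 = $215,391.
Year 1: ⌊$228,691 × 200%/3⌋ = $152,460. Book value $76,231.
Year 2: ⌊$76,231 × 200%/3⌋ = $50,820. Book value $25,411.

$25,411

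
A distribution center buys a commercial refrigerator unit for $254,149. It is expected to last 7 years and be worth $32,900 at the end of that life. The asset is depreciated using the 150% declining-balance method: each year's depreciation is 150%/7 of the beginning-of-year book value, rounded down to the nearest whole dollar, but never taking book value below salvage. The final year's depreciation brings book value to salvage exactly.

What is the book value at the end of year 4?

$96,862

Depreciable base = $254,149 − $32,900 = $221,249.
Year 1: ⌊$254,149 × 150%/7⌋ = $54,460. Book value $199,689.
Year 2: ⌊$199,689 × 150%/7⌋ = $42,790. Book value $156,899.
Year 3: ⌊$156,899 × 150%/7⌋ = $33,621. Book value $123,278.
Year 4: ⌊$123,278 × 150%/7⌋ = $26,416. Book value $96,862.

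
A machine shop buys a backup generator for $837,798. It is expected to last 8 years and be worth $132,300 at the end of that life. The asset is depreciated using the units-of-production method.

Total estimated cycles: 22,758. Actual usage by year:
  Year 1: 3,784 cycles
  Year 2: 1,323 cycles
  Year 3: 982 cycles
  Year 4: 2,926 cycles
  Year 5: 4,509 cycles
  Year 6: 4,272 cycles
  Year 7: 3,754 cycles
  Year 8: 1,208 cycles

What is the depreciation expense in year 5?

$139,779

Depreciable base = $837,798 − $132,300 = $705,498.
Rate = $705,498 / 22,758 cycles = $31 per cycle.
Year 1: 3,784 × $31 = $117,304. Book value $720,494.
Year 2: 1,323 × $31 = $41,013. Book value $679,481.
Year 3: 982 × $31 = $30,442. Book value $649,039.
Year 4: 2,926 × $31 = $90,706. Book value $558,333.
Year 5: 4,509 × $31 = $139,779. Book value $418,554.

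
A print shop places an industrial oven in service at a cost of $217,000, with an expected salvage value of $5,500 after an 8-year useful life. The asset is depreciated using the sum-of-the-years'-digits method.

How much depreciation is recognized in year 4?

$29,375

Depreciable base = $217,000 − $5,500 = $211,500.
Sum of the years' digits = 8+7+6+5+4+3+2+1 = 36.
Year 1: $211,500 × 8/36 = $47,000. Book value $170,000.
Year 2: $211,500 × 7/36 = $41,125. Book value $128,875.
Year 3: $211,500 × 6/36 = $35,250. Book value $93,625.
Year 4: $211,500 × 5/36 = $29,375. Book value $64,250.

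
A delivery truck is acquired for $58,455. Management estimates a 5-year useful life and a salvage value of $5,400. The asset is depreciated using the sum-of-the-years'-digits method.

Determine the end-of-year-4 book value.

Depreciable base = $58,455 − $5,400 = $53,055.
Sum of the years' digits = 5+4+3+2+1 = 15.
Year 1: $53,055 × 5/15 = $17,685. Book value $40,770.
Year 2: $53,055 × 4/15 = $14,148. Book value $26,622.
Year 3: $53,055 × 3/15 = $10,611. Book value $16,011.
Year 4: $53,055 × 2/15 = $7,074. Book value $8,937.

$8,937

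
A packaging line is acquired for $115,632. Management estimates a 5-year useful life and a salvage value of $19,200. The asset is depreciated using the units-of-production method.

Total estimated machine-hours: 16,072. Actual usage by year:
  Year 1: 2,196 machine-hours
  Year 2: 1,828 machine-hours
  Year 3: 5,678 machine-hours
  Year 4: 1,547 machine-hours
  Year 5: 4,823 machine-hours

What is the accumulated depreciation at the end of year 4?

$67,494

Depreciable base = $115,632 − $19,200 = $96,432.
Rate = $96,432 / 16,072 machine-hours = $6 per machine-hour.
Year 1: 2,196 × $6 = $13,176. Book value $102,456.
Year 2: 1,828 × $6 = $10,968. Book value $91,488.
Year 3: 5,678 × $6 = $34,068. Book value $57,420.
Year 4: 1,547 × $6 = $9,282. Book value $48,138.
Accumulated through year 4 = $115,632 − $48,138 = $67,494.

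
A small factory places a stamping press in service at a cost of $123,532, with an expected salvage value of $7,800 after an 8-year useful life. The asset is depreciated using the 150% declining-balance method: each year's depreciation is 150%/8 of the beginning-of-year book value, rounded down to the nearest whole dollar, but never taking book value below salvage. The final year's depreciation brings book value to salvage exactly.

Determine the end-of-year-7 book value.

$28,878

Depreciable base = $123,532 − $7,800 = $115,732.
Year 1: ⌊$123,532 × 150%/8⌋ = $23,162. Book value $100,370.
Year 2: ⌊$100,370 × 150%/8⌋ = $18,819. Book value $81,551.
Year 3: ⌊$81,551 × 150%/8⌋ = $15,290. Book value $66,261.
Year 4: ⌊$66,261 × 150%/8⌋ = $12,423. Book value $53,838.
Year 5: ⌊$53,838 × 150%/8⌋ = $10,094. Book value $43,744.
Year 6: ⌊$43,744 × 150%/8⌋ = $8,202. Book value $35,542.
Year 7: ⌊$35,542 × 150%/8⌋ = $6,664. Book value $28,878.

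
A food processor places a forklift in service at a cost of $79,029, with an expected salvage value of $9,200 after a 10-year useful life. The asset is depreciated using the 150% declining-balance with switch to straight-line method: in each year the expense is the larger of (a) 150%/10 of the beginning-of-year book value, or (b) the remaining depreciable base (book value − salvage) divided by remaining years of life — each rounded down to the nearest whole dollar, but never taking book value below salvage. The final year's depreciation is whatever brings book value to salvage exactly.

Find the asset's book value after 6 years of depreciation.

$29,807

Depreciable base = $79,029 − $9,200 = $69,829.
Year 1: DB = ⌊$79,029 × 150%/10⌋ = $11,854; SL = ⌊$69,829/10⌋ = $6,982 → take DB $11,854. Book value $67,175.
Year 2: DB = ⌊$67,175 × 150%/10⌋ = $10,076; SL = ⌊$57,975/9⌋ = $6,441 → take DB $10,076. Book value $57,099.
Year 3: DB = ⌊$57,099 × 150%/10⌋ = $8,564; SL = ⌊$47,899/8⌋ = $5,987 → take DB $8,564. Book value $48,535.
Year 4: DB = ⌊$48,535 × 150%/10⌋ = $7,280; SL = ⌊$39,335/7⌋ = $5,619 → take DB $7,280. Book value $41,255.
Year 5: DB = ⌊$41,255 × 150%/10⌋ = $6,188; SL = ⌊$32,055/6⌋ = $5,342 → take DB $6,188. Book value $35,067.
Year 6: DB = ⌊$35,067 × 150%/10⌋ = $5,260; SL = ⌊$25,867/5⌋ = $5,173 → take DB $5,260. Book value $29,807.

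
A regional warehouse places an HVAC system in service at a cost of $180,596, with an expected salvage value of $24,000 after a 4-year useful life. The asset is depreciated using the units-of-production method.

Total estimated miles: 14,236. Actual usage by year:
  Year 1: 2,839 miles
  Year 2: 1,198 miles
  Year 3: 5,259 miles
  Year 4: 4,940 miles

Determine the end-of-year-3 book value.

$78,340

Depreciable base = $180,596 − $24,000 = $156,596.
Rate = $156,596 / 14,236 miles = $11 per mile.
Year 1: 2,839 × $11 = $31,229. Book value $149,367.
Year 2: 1,198 × $11 = $13,178. Book value $136,189.
Year 3: 5,259 × $11 = $57,849. Book value $78,340.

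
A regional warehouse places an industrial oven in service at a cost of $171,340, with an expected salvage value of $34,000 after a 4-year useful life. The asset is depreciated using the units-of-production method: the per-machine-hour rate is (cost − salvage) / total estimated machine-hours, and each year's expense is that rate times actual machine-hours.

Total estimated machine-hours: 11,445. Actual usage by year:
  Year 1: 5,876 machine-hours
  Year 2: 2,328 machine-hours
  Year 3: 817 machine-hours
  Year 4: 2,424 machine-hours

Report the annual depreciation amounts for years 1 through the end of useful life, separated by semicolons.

Depreciable base = $171,340 − $34,000 = $137,340.
Rate = $137,340 / 11,445 machine-hours = $12 per machine-hour.
Year 1: 5,876 × $12 = $70,512. Book value $100,828.
Year 2: 2,328 × $12 = $27,936. Book value $72,892.
Year 3: 817 × $12 = $9,804. Book value $63,088.
Year 4: 2,424 × $12 = $29,088. Book value $34,000.

$70,512; $27,936; $9,804; $29,088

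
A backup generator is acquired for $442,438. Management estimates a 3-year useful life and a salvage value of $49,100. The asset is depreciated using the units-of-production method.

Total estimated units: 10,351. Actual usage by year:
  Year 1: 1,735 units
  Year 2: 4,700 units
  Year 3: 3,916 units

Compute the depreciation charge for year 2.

Depreciable base = $442,438 − $49,100 = $393,338.
Rate = $393,338 / 10,351 units = $38 per unit.
Year 1: 1,735 × $38 = $65,930. Book value $376,508.
Year 2: 4,700 × $38 = $178,600. Book value $197,908.

$178,600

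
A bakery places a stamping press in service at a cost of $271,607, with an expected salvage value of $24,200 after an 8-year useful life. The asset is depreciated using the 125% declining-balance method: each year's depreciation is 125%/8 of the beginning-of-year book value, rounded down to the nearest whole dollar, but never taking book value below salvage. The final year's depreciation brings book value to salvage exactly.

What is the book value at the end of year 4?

Depreciable base = $271,607 − $24,200 = $247,407.
Year 1: ⌊$271,607 × 125%/8⌋ = $42,438. Book value $229,169.
Year 2: ⌊$229,169 × 125%/8⌋ = $35,807. Book value $193,362.
Year 3: ⌊$193,362 × 125%/8⌋ = $30,212. Book value $163,150.
Year 4: ⌊$163,150 × 125%/8⌋ = $25,492. Book value $137,658.

$137,658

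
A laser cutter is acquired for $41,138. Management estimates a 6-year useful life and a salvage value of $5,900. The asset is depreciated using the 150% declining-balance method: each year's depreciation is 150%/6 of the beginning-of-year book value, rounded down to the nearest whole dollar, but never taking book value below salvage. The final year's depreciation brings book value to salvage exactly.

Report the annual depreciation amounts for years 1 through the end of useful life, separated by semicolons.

$10,284; $7,713; $5,785; $4,339; $3,254; $3,863

Depreciable base = $41,138 − $5,900 = $35,238.
Year 1: ⌊$41,138 × 150%/6⌋ = $10,284. Book value $30,854.
Year 2: ⌊$30,854 × 150%/6⌋ = $7,713. Book value $23,141.
Year 3: ⌊$23,141 × 150%/6⌋ = $5,785. Book value $17,356.
Year 4: ⌊$17,356 × 150%/6⌋ = $4,339. Book value $13,017.
Year 5: ⌊$13,017 × 150%/6⌋ = $3,254. Book value $9,763.
Year 6 (final): $9,763 − $5,900 = $3,863. Book value $5,900.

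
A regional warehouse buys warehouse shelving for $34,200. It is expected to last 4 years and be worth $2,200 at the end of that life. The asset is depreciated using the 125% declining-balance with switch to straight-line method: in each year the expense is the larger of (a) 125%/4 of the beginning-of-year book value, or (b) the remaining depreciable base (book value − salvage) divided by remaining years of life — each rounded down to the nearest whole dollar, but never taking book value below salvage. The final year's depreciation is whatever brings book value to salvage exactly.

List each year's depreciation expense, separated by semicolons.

$10,687; $7,347; $6,983; $6,983

Depreciable base = $34,200 − $2,200 = $32,000.
Year 1: DB = ⌊$34,200 × 125%/4⌋ = $10,687; SL = ⌊$32,000/4⌋ = $8,000 → take DB $10,687. Book value $23,513.
Year 2: DB = ⌊$23,513 × 125%/4⌋ = $7,347; SL = ⌊$21,313/3⌋ = $7,104 → take DB $7,347. Book value $16,166.
Year 3: DB = ⌊$16,166 × 125%/4⌋ = $5,051; SL = ⌊$13,966/2⌋ = $6,983 → take SL $6,983. Book value $9,183.
Year 4 (final): $9,183 − $2,200 = $6,983. Book value $2,200.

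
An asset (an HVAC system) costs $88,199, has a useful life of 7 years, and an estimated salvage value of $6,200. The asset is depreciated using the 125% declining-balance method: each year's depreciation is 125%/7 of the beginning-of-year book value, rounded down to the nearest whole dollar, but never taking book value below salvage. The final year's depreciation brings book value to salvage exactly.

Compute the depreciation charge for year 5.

Depreciable base = $88,199 − $6,200 = $81,999.
Year 1: ⌊$88,199 × 125%/7⌋ = $15,749. Book value $72,450.
Year 2: ⌊$72,450 × 125%/7⌋ = $12,937. Book value $59,513.
Year 3: ⌊$59,513 × 125%/7⌋ = $10,627. Book value $48,886.
Year 4: ⌊$48,886 × 125%/7⌋ = $8,729. Book value $40,157.
Year 5: ⌊$40,157 × 125%/7⌋ = $7,170. Book value $32,987.

$7,170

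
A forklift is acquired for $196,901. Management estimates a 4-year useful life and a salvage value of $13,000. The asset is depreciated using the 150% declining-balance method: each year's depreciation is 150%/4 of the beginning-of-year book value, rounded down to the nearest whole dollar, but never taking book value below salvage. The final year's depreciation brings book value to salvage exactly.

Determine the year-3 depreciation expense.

$28,843

Depreciable base = $196,901 − $13,000 = $183,901.
Year 1: ⌊$196,901 × 150%/4⌋ = $73,837. Book value $123,064.
Year 2: ⌊$123,064 × 150%/4⌋ = $46,149. Book value $76,915.
Year 3: ⌊$76,915 × 150%/4⌋ = $28,843. Book value $48,072.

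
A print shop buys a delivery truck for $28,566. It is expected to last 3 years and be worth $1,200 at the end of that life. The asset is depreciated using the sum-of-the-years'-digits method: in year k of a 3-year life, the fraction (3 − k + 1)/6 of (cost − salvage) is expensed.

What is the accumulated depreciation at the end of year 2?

$22,805

Depreciable base = $28,566 − $1,200 = $27,366.
Sum of the years' digits = 3+2+1 = 6.
Year 1: $27,366 × 3/6 = $13,683. Book value $14,883.
Year 2: $27,366 × 2/6 = $9,122. Book value $5,761.
Accumulated through year 2 = $28,566 − $5,761 = $22,805.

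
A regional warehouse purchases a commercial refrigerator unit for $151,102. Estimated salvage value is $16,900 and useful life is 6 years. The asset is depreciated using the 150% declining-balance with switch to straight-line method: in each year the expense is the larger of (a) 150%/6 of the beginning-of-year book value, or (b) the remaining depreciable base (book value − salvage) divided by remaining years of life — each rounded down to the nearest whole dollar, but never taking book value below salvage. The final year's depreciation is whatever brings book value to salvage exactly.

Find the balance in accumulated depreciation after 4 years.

$103,291

Depreciable base = $151,102 − $16,900 = $134,202.
Year 1: DB = ⌊$151,102 × 150%/6⌋ = $37,775; SL = ⌊$134,202/6⌋ = $22,367 → take DB $37,775. Book value $113,327.
Year 2: DB = ⌊$113,327 × 150%/6⌋ = $28,331; SL = ⌊$96,427/5⌋ = $19,285 → take DB $28,331. Book value $84,996.
Year 3: DB = ⌊$84,996 × 150%/6⌋ = $21,249; SL = ⌊$68,096/4⌋ = $17,024 → take DB $21,249. Book value $63,747.
Year 4: DB = ⌊$63,747 × 150%/6⌋ = $15,936; SL = ⌊$46,847/3⌋ = $15,615 → take DB $15,936. Book value $47,811.
Accumulated through year 4 = $151,102 − $47,811 = $103,291.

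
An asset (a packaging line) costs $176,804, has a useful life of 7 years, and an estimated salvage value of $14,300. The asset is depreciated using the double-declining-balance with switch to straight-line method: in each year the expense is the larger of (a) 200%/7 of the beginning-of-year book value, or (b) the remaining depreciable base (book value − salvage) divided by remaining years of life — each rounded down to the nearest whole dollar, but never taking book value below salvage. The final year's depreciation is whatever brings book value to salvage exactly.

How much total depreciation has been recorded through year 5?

Depreciable base = $176,804 − $14,300 = $162,504.
Year 1: DB = ⌊$176,804 × 200%/7⌋ = $50,515; SL = ⌊$162,504/7⌋ = $23,214 → take DB $50,515. Book value $126,289.
Year 2: DB = ⌊$126,289 × 200%/7⌋ = $36,082; SL = ⌊$111,989/6⌋ = $18,664 → take DB $36,082. Book value $90,207.
Year 3: DB = ⌊$90,207 × 200%/7⌋ = $25,773; SL = ⌊$75,907/5⌋ = $15,181 → take DB $25,773. Book value $64,434.
Year 4: DB = ⌊$64,434 × 200%/7⌋ = $18,409; SL = ⌊$50,134/4⌋ = $12,533 → take DB $18,409. Book value $46,025.
Year 5: DB = ⌊$46,025 × 200%/7⌋ = $13,150; SL = ⌊$31,725/3⌋ = $10,575 → take DB $13,150. Book value $32,875.
Accumulated through year 5 = $176,804 − $32,875 = $143,929.

$143,929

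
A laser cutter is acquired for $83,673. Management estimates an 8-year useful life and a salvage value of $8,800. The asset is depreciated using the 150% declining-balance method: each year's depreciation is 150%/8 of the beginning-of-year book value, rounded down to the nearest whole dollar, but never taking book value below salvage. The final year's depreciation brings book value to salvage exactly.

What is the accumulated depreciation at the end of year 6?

Depreciable base = $83,673 − $8,800 = $74,873.
Year 1: ⌊$83,673 × 150%/8⌋ = $15,688. Book value $67,985.
Year 2: ⌊$67,985 × 150%/8⌋ = $12,747. Book value $55,238.
Year 3: ⌊$55,238 × 150%/8⌋ = $10,357. Book value $44,881.
Year 4: ⌊$44,881 × 150%/8⌋ = $8,415. Book value $36,466.
Year 5: ⌊$36,466 × 150%/8⌋ = $6,837. Book value $29,629.
Year 6: ⌊$29,629 × 150%/8⌋ = $5,555. Book value $24,074.
Accumulated through year 6 = $83,673 − $24,074 = $59,599.

$59,599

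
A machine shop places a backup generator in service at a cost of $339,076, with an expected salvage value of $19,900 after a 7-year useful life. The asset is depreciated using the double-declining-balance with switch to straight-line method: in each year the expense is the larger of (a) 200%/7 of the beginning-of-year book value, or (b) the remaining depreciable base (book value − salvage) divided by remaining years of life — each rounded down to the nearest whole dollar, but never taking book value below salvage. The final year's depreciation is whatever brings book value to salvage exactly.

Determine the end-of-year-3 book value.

$123,571

Depreciable base = $339,076 − $19,900 = $319,176.
Year 1: DB = ⌊$339,076 × 200%/7⌋ = $96,878; SL = ⌊$319,176/7⌋ = $45,596 → take DB $96,878. Book value $242,198.
Year 2: DB = ⌊$242,198 × 200%/7⌋ = $69,199; SL = ⌊$222,298/6⌋ = $37,049 → take DB $69,199. Book value $172,999.
Year 3: DB = ⌊$172,999 × 200%/7⌋ = $49,428; SL = ⌊$153,099/5⌋ = $30,619 → take DB $49,428. Book value $123,571.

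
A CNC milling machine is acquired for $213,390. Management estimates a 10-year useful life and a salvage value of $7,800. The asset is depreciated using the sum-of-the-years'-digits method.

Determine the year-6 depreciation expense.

$18,690

Depreciable base = $213,390 − $7,800 = $205,590.
Sum of the years' digits = 10+9+8+7+6+5+4+3+2+1 = 55.
Year 1: $205,590 × 10/55 = $37,380. Book value $176,010.
Year 2: $205,590 × 9/55 = $33,642. Book value $142,368.
Year 3: $205,590 × 8/55 = $29,904. Book value $112,464.
Year 4: $205,590 × 7/55 = $26,166. Book value $86,298.
Year 5: $205,590 × 6/55 = $22,428. Book value $63,870.
Year 6: $205,590 × 5/55 = $18,690. Book value $45,180.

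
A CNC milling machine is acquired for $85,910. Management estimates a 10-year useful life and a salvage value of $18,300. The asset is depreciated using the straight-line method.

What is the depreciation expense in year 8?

Depreciable base = $85,910 − $18,300 = $67,610.
Annual expense = $67,610 / 10 = $6,761.

$6,761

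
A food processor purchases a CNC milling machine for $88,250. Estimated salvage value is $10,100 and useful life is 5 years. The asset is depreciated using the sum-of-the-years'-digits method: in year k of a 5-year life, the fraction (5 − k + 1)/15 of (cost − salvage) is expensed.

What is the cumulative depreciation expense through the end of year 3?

$62,520

Depreciable base = $88,250 − $10,100 = $78,150.
Sum of the years' digits = 5+4+3+2+1 = 15.
Year 1: $78,150 × 5/15 = $26,050. Book value $62,200.
Year 2: $78,150 × 4/15 = $20,840. Book value $41,360.
Year 3: $78,150 × 3/15 = $15,630. Book value $25,730.
Accumulated through year 3 = $88,250 − $25,730 = $62,520.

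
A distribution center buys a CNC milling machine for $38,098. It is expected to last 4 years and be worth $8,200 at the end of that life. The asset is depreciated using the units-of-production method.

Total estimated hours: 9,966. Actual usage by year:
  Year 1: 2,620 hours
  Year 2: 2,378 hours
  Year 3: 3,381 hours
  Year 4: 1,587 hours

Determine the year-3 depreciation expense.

$10,143

Depreciable base = $38,098 − $8,200 = $29,898.
Rate = $29,898 / 9,966 hours = $3 per hour.
Year 1: 2,620 × $3 = $7,860. Book value $30,238.
Year 2: 2,378 × $3 = $7,134. Book value $23,104.
Year 3: 3,381 × $3 = $10,143. Book value $12,961.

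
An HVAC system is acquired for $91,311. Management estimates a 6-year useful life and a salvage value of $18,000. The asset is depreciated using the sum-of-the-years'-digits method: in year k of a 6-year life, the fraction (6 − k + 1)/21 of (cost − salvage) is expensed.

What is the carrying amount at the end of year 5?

Depreciable base = $91,311 − $18,000 = $73,311.
Sum of the years' digits = 6+5+4+3+2+1 = 21.
Year 1: $73,311 × 6/21 = $20,946. Book value $70,365.
Year 2: $73,311 × 5/21 = $17,455. Book value $52,910.
Year 3: $73,311 × 4/21 = $13,964. Book value $38,946.
Year 4: $73,311 × 3/21 = $10,473. Book value $28,473.
Year 5: $73,311 × 2/21 = $6,982. Book value $21,491.

$21,491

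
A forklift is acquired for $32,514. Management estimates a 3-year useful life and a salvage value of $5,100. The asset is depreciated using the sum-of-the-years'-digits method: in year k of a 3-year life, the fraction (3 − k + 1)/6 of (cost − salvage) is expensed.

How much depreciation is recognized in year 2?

Depreciable base = $32,514 − $5,100 = $27,414.
Sum of the years' digits = 3+2+1 = 6.
Year 1: $27,414 × 3/6 = $13,707. Book value $18,807.
Year 2: $27,414 × 2/6 = $9,138. Book value $9,669.

$9,138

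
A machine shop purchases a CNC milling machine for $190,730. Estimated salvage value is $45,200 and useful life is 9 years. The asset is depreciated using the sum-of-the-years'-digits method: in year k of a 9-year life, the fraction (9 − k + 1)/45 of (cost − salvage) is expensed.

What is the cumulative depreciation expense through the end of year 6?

$126,126

Depreciable base = $190,730 − $45,200 = $145,530.
Sum of the years' digits = 9+8+7+6+5+4+3+2+1 = 45.
Year 1: $145,530 × 9/45 = $29,106. Book value $161,624.
Year 2: $145,530 × 8/45 = $25,872. Book value $135,752.
Year 3: $145,530 × 7/45 = $22,638. Book value $113,114.
Year 4: $145,530 × 6/45 = $19,404. Book value $93,710.
Year 5: $145,530 × 5/45 = $16,170. Book value $77,540.
Year 6: $145,530 × 4/45 = $12,936. Book value $64,604.
Accumulated through year 6 = $190,730 − $64,604 = $126,126.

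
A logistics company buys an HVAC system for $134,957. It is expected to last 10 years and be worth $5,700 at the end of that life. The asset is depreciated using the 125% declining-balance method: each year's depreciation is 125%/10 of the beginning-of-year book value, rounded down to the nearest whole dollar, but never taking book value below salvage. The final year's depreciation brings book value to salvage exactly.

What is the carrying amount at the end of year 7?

$53,000

Depreciable base = $134,957 − $5,700 = $129,257.
Year 1: ⌊$134,957 × 125%/10⌋ = $16,869. Book value $118,088.
Year 2: ⌊$118,088 × 125%/10⌋ = $14,761. Book value $103,327.
Year 3: ⌊$103,327 × 125%/10⌋ = $12,915. Book value $90,412.
Year 4: ⌊$90,412 × 125%/10⌋ = $11,301. Book value $79,111.
Year 5: ⌊$79,111 × 125%/10⌋ = $9,888. Book value $69,223.
Year 6: ⌊$69,223 × 125%/10⌋ = $8,652. Book value $60,571.
Year 7: ⌊$60,571 × 125%/10⌋ = $7,571. Book value $53,000.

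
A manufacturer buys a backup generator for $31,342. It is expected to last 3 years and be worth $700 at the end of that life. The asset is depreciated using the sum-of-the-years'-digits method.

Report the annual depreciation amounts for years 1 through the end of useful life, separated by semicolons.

Depreciable base = $31,342 − $700 = $30,642.
Sum of the years' digits = 3+2+1 = 6.
Year 1: $30,642 × 3/6 = $15,321. Book value $16,021.
Year 2: $30,642 × 2/6 = $10,214. Book value $5,807.
Year 3: $30,642 × 1/6 = $5,107. Book value $700.

$15,321; $10,214; $5,107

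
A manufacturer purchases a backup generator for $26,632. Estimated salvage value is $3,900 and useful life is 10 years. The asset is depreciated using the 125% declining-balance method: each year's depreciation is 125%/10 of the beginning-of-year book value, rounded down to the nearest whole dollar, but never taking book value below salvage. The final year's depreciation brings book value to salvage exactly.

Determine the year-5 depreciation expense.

$1,951

Depreciable base = $26,632 − $3,900 = $22,732.
Year 1: ⌊$26,632 × 125%/10⌋ = $3,329. Book value $23,303.
Year 2: ⌊$23,303 × 125%/10⌋ = $2,912. Book value $20,391.
Year 3: ⌊$20,391 × 125%/10⌋ = $2,548. Book value $17,843.
Year 4: ⌊$17,843 × 125%/10⌋ = $2,230. Book value $15,613.
Year 5: ⌊$15,613 × 125%/10⌋ = $1,951. Book value $13,662.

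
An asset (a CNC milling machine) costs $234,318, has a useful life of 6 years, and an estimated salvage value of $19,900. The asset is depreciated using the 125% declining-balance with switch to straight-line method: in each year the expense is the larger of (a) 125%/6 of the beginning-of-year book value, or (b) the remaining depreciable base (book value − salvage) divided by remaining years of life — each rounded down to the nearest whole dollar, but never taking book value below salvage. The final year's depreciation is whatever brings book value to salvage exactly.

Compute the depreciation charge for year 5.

Depreciable base = $234,318 − $19,900 = $214,418.
Year 1: DB = ⌊$234,318 × 125%/6⌋ = $48,816; SL = ⌊$214,418/6⌋ = $35,736 → take DB $48,816. Book value $185,502.
Year 2: DB = ⌊$185,502 × 125%/6⌋ = $38,646; SL = ⌊$165,602/5⌋ = $33,120 → take DB $38,646. Book value $146,856.
Year 3: DB = ⌊$146,856 × 125%/6⌋ = $30,595; SL = ⌊$126,956/4⌋ = $31,739 → take SL $31,739. Book value $115,117.
Year 4: DB = ⌊$115,117 × 125%/6⌋ = $23,982; SL = ⌊$95,217/3⌋ = $31,739 → take SL $31,739. Book value $83,378.
Year 5: DB = ⌊$83,378 × 125%/6⌋ = $17,370; SL = ⌊$63,478/2⌋ = $31,739 → take SL $31,739. Book value $51,639.

$31,739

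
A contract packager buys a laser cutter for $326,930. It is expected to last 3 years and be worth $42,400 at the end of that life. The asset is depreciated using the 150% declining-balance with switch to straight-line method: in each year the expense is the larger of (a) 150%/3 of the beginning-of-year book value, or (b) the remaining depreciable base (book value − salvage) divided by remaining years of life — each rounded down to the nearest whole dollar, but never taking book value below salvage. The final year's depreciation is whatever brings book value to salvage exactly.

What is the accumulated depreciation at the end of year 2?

Depreciable base = $326,930 − $42,400 = $284,530.
Year 1: DB = ⌊$326,930 × 150%/3⌋ = $163,465; SL = ⌊$284,530/3⌋ = $94,843 → take DB $163,465. Book value $163,465.
Year 2: DB = ⌊$163,465 × 150%/3⌋ = $81,732; SL = ⌊$121,065/2⌋ = $60,532 → take DB $81,732. Book value $81,733.
Accumulated through year 2 = $326,930 − $81,733 = $245,197.

$245,197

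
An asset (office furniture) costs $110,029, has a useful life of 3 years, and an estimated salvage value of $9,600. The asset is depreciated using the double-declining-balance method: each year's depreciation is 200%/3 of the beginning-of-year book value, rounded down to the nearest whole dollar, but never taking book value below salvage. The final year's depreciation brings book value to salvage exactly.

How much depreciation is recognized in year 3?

$2,626

Depreciable base = $110,029 − $9,600 = $100,429.
Year 1: ⌊$110,029 × 200%/3⌋ = $73,352. Book value $36,677.
Year 2: ⌊$36,677 × 200%/3⌋ = $24,451. Book value $12,226.
Year 3 (final): $12,226 − $9,600 = $2,626. Book value $9,600.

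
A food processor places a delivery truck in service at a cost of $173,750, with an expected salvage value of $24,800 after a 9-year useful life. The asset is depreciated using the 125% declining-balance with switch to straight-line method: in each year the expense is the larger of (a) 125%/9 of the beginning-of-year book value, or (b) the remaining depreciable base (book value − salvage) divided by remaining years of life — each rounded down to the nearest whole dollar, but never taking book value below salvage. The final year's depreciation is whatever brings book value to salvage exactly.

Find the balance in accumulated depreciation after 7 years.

$120,655

Depreciable base = $173,750 − $24,800 = $148,950.
Year 1: DB = ⌊$173,750 × 125%/9⌋ = $24,131; SL = ⌊$148,950/9⌋ = $16,550 → take DB $24,131. Book value $149,619.
Year 2: DB = ⌊$149,619 × 125%/9⌋ = $20,780; SL = ⌊$124,819/8⌋ = $15,602 → take DB $20,780. Book value $128,839.
Year 3: DB = ⌊$128,839 × 125%/9⌋ = $17,894; SL = ⌊$104,039/7⌋ = $14,862 → take DB $17,894. Book value $110,945.
Year 4: DB = ⌊$110,945 × 125%/9⌋ = $15,409; SL = ⌊$86,145/6⌋ = $14,357 → take DB $15,409. Book value $95,536.
Year 5: DB = ⌊$95,536 × 125%/9⌋ = $13,268; SL = ⌊$70,736/5⌋ = $14,147 → take SL $14,147. Book value $81,389.
Year 6: DB = ⌊$81,389 × 125%/9⌋ = $11,304; SL = ⌊$56,589/4⌋ = $14,147 → take SL $14,147. Book value $67,242.
Year 7: DB = ⌊$67,242 × 125%/9⌋ = $9,339; SL = ⌊$42,442/3⌋ = $14,147 → take SL $14,147. Book value $53,095.
Accumulated through year 7 = $173,750 − $53,095 = $120,655.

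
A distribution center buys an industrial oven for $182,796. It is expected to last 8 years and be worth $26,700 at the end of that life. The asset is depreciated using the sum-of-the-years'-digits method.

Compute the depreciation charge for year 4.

$21,680

Depreciable base = $182,796 − $26,700 = $156,096.
Sum of the years' digits = 8+7+6+5+4+3+2+1 = 36.
Year 1: $156,096 × 8/36 = $34,688. Book value $148,108.
Year 2: $156,096 × 7/36 = $30,352. Book value $117,756.
Year 3: $156,096 × 6/36 = $26,016. Book value $91,740.
Year 4: $156,096 × 5/36 = $21,680. Book value $70,060.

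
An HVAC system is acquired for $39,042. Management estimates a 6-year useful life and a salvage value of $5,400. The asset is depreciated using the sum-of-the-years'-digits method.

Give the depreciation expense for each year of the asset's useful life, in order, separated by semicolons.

$9,612; $8,010; $6,408; $4,806; $3,204; $1,602

Depreciable base = $39,042 − $5,400 = $33,642.
Sum of the years' digits = 6+5+4+3+2+1 = 21.
Year 1: $33,642 × 6/21 = $9,612. Book value $29,430.
Year 2: $33,642 × 5/21 = $8,010. Book value $21,420.
Year 3: $33,642 × 4/21 = $6,408. Book value $15,012.
Year 4: $33,642 × 3/21 = $4,806. Book value $10,206.
Year 5: $33,642 × 2/21 = $3,204. Book value $7,002.
Year 6: $33,642 × 1/21 = $1,602. Book value $5,400.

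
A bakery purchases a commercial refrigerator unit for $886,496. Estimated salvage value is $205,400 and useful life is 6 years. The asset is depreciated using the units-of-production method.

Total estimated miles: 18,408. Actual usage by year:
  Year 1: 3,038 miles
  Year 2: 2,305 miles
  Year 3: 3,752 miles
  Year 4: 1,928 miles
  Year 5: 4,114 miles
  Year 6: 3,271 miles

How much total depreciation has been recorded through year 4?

Depreciable base = $886,496 − $205,400 = $681,096.
Rate = $681,096 / 18,408 miles = $37 per mile.
Year 1: 3,038 × $37 = $112,406. Book value $774,090.
Year 2: 2,305 × $37 = $85,285. Book value $688,805.
Year 3: 3,752 × $37 = $138,824. Book value $549,981.
Year 4: 1,928 × $37 = $71,336. Book value $478,645.
Accumulated through year 4 = $886,496 − $478,645 = $407,851.

$407,851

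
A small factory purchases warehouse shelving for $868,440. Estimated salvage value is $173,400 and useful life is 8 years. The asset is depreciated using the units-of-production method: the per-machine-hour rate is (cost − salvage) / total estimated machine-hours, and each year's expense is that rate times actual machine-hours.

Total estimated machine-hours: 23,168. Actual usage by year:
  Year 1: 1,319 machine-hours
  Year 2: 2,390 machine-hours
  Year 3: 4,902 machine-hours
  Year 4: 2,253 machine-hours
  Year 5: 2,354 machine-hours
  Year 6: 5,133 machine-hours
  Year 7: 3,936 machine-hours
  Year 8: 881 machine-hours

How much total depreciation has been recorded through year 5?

Depreciable base = $868,440 − $173,400 = $695,040.
Rate = $695,040 / 23,168 machine-hours = $30 per machine-hour.
Year 1: 1,319 × $30 = $39,570. Book value $828,870.
Year 2: 2,390 × $30 = $71,700. Book value $757,170.
Year 3: 4,902 × $30 = $147,060. Book value $610,110.
Year 4: 2,253 × $30 = $67,590. Book value $542,520.
Year 5: 2,354 × $30 = $70,620. Book value $471,900.
Accumulated through year 5 = $868,440 − $471,900 = $396,540.

$396,540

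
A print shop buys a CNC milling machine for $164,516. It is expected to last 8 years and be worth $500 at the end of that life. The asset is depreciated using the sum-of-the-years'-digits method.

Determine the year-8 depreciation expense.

$4,556

Depreciable base = $164,516 − $500 = $164,016.
Sum of the years' digits = 8+7+6+5+4+3+2+1 = 36.
Year 1: $164,016 × 8/36 = $36,448. Book value $128,068.
Year 2: $164,016 × 7/36 = $31,892. Book value $96,176.
Year 3: $164,016 × 6/36 = $27,336. Book value $68,840.
Year 4: $164,016 × 5/36 = $22,780. Book value $46,060.
Year 5: $164,016 × 4/36 = $18,224. Book value $27,836.
Year 6: $164,016 × 3/36 = $13,668. Book value $14,168.
Year 7: $164,016 × 2/36 = $9,112. Book value $5,056.
Year 8: $164,016 × 1/36 = $4,556. Book value $500.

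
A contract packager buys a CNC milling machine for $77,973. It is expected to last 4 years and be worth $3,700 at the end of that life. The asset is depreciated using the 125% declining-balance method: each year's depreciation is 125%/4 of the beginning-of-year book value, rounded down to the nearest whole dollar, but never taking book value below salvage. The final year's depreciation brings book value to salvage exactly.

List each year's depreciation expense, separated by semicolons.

$24,366; $16,752; $11,517; $21,638

Depreciable base = $77,973 − $3,700 = $74,273.
Year 1: ⌊$77,973 × 125%/4⌋ = $24,366. Book value $53,607.
Year 2: ⌊$53,607 × 125%/4⌋ = $16,752. Book value $36,855.
Year 3: ⌊$36,855 × 125%/4⌋ = $11,517. Book value $25,338.
Year 4 (final): $25,338 − $3,700 = $21,638. Book value $3,700.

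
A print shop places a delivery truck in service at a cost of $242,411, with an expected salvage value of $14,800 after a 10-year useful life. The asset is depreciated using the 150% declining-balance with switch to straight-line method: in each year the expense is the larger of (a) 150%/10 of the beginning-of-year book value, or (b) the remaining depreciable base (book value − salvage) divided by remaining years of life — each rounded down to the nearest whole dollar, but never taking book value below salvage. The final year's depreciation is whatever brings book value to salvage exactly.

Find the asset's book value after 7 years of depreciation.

Depreciable base = $242,411 − $14,800 = $227,611.
Year 1: DB = ⌊$242,411 × 150%/10⌋ = $36,361; SL = ⌊$227,611/10⌋ = $22,761 → take DB $36,361. Book value $206,050.
Year 2: DB = ⌊$206,050 × 150%/10⌋ = $30,907; SL = ⌊$191,250/9⌋ = $21,250 → take DB $30,907. Book value $175,143.
Year 3: DB = ⌊$175,143 × 150%/10⌋ = $26,271; SL = ⌊$160,343/8⌋ = $20,042 → take DB $26,271. Book value $148,872.
Year 4: DB = ⌊$148,872 × 150%/10⌋ = $22,330; SL = ⌊$134,072/7⌋ = $19,153 → take DB $22,330. Book value $126,542.
Year 5: DB = ⌊$126,542 × 150%/10⌋ = $18,981; SL = ⌊$111,742/6⌋ = $18,623 → take DB $18,981. Book value $107,561.
Year 6: DB = ⌊$107,561 × 150%/10⌋ = $16,134; SL = ⌊$92,761/5⌋ = $18,552 → take SL $18,552. Book value $89,009.
Year 7: DB = ⌊$89,009 × 150%/10⌋ = $13,351; SL = ⌊$74,209/4⌋ = $18,552 → take SL $18,552. Book value $70,457.

$70,457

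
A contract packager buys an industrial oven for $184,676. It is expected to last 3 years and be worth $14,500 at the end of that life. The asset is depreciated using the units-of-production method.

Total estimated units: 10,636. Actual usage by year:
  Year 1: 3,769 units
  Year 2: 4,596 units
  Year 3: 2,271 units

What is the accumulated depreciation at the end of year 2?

Depreciable base = $184,676 − $14,500 = $170,176.
Rate = $170,176 / 10,636 units = $16 per unit.
Year 1: 3,769 × $16 = $60,304. Book value $124,372.
Year 2: 4,596 × $16 = $73,536. Book value $50,836.
Accumulated through year 2 = $184,676 − $50,836 = $133,840.

$133,840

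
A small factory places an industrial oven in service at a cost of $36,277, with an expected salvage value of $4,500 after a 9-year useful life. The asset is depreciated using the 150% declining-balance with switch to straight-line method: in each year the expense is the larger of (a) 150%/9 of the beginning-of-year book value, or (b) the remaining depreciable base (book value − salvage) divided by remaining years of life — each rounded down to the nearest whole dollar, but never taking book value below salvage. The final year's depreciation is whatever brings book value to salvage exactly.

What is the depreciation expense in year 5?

Depreciable base = $36,277 − $4,500 = $31,777.
Year 1: DB = ⌊$36,277 × 150%/9⌋ = $6,046; SL = ⌊$31,777/9⌋ = $3,530 → take DB $6,046. Book value $30,231.
Year 2: DB = ⌊$30,231 × 150%/9⌋ = $5,038; SL = ⌊$25,731/8⌋ = $3,216 → take DB $5,038. Book value $25,193.
Year 3: DB = ⌊$25,193 × 150%/9⌋ = $4,198; SL = ⌊$20,693/7⌋ = $2,956 → take DB $4,198. Book value $20,995.
Year 4: DB = ⌊$20,995 × 150%/9⌋ = $3,499; SL = ⌊$16,495/6⌋ = $2,749 → take DB $3,499. Book value $17,496.
Year 5: DB = ⌊$17,496 × 150%/9⌋ = $2,916; SL = ⌊$12,996/5⌋ = $2,599 → take DB $2,916. Book value $14,580.

$2,916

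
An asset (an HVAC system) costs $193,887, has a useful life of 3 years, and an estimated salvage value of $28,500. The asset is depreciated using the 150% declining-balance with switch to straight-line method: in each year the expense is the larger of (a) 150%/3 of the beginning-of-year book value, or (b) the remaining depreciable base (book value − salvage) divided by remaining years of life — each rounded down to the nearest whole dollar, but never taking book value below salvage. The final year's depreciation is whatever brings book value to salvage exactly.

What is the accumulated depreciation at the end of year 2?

$145,415

Depreciable base = $193,887 − $28,500 = $165,387.
Year 1: DB = ⌊$193,887 × 150%/3⌋ = $96,943; SL = ⌊$165,387/3⌋ = $55,129 → take DB $96,943. Book value $96,944.
Year 2: DB = ⌊$96,944 × 150%/3⌋ = $48,472; SL = ⌊$68,444/2⌋ = $34,222 → take DB $48,472. Book value $48,472.
Accumulated through year 2 = $193,887 − $48,472 = $145,415.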